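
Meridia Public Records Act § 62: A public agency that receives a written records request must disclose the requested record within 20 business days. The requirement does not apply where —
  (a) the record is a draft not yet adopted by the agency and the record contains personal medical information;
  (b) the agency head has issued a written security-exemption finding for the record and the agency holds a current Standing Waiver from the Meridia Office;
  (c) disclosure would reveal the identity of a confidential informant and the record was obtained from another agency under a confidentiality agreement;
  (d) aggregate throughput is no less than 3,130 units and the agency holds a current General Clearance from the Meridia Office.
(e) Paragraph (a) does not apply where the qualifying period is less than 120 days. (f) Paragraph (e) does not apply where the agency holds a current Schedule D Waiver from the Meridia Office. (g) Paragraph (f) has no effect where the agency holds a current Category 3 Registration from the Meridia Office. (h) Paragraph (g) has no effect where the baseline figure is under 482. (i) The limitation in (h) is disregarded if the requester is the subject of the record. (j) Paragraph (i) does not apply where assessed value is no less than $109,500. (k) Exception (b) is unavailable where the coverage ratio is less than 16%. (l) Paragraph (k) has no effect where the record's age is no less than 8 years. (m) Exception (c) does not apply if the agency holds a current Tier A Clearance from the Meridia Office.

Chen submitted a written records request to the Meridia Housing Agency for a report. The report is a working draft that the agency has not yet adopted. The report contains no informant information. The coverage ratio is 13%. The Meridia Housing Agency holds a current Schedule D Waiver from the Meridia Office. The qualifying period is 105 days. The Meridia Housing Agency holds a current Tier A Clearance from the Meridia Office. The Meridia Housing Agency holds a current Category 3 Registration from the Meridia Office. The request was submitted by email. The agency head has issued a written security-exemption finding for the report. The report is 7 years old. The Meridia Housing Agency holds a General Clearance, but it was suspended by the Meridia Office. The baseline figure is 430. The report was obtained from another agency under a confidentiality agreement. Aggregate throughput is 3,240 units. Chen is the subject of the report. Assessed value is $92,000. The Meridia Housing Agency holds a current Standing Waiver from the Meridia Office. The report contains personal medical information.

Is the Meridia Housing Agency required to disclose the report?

Yes — the Meridia Housing Agency must disclose the report.

Exception (a) is satisfied on its face — the report is an unadopted draft; the report contains personal medical information. But applying paragraphs (e)–(j): (e) operates — the qualifying period is 105 days, less than the 120 days limit. (f) would limit (e) — a current Schedule D Waiver is held — but (g) sets (f) aside: (g) is triggered — a current Category 3 Registration is held. (h) would limit (g) — the baseline figure is 430, under the 482 limit — but (i) sets (h) aside: (i) is engaged — Chen is the subject of the report. (j) is inapplicable (assessed value is $92,000, short of $109,500), so (i) stands. (a) is therefore removed.
Exception (b) is satisfied on its face — a written security-exemption finding has been issued; a current Standing Waiver is held. However, paragraphs (k)–(l) must be considered: (k) is triggered — the coverage ratio is 13%, less than the 16% limit. (l) is not engaged (the record's age is 7 years, short of 8 years), so (k) stands. So (b) is unavailable.
Exception (c) requires that disclosure would reveal the identity of a confidential informant; but the report contains no informant information, so (c) is unavailable.
Exception (d) fails — the General Clearance is not current.
Every exception is unavailable, so the rule governs.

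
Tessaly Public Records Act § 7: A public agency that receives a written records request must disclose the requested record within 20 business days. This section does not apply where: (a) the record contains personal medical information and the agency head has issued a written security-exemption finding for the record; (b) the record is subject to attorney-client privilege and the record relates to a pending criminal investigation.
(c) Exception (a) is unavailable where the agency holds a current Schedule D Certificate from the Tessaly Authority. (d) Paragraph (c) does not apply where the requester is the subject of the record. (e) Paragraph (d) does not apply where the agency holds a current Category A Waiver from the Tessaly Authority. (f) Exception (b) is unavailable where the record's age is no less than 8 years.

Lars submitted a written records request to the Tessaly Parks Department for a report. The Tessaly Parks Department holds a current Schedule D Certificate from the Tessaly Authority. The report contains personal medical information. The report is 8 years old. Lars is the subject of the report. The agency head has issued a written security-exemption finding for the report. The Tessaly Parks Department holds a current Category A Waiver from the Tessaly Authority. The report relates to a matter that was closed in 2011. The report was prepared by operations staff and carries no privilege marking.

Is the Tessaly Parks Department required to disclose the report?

All of (a)'s requirements are met (the report contains personal medical information; a written security-exemption finding has been issued). But applying paragraphs (c)–(e): (c) applies — a current Schedule D Certificate is held. (d) would limit (c) — Lars is the subject of the report — but (e) sets (d) aside: (e) operates against (d): a current Category A Waiver is held. (a) is therefore removed.
Exception (b) does not apply: the report carries no privilege marking.
None of the exceptions is available; § 7 applies in full.

Yes — the Tessaly Parks Department must disclose the report.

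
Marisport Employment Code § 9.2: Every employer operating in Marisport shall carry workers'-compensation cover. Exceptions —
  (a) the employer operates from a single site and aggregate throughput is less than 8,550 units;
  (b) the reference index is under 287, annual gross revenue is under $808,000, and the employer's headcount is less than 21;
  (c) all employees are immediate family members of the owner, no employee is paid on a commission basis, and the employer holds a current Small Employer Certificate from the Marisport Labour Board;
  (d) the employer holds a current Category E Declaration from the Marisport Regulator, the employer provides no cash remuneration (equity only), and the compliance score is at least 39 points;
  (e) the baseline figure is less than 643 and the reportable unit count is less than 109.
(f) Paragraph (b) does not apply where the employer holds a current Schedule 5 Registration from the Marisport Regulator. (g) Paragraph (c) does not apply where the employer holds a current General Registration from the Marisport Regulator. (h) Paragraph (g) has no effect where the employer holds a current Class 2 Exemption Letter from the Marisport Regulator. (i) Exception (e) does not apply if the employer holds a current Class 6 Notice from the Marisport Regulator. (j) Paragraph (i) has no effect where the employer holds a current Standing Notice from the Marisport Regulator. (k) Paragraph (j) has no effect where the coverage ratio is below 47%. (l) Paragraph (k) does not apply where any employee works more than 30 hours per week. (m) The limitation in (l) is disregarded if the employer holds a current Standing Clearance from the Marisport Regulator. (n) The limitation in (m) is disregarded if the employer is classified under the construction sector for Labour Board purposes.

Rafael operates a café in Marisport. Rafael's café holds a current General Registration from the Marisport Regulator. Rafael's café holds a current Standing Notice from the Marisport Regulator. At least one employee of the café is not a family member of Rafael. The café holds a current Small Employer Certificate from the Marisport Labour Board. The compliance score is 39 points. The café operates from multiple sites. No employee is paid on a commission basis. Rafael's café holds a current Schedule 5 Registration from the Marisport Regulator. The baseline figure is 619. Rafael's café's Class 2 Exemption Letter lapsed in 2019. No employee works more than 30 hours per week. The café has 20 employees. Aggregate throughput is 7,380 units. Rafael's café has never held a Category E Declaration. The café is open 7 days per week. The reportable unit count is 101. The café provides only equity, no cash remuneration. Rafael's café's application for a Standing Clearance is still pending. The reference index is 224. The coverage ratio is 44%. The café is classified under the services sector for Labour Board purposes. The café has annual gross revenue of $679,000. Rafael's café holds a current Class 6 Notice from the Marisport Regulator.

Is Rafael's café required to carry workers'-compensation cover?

Exception (a) fails — the employer operates from multiple sites.
Exception (b) is satisfied on its face — the reference index is 224, under the 287 limit; annual gross revenue is $679,000, under the $808,000 limit; the employer's headcount is 20, less than the 21 limit. But applying paragraph (f): (f) operates against (b): a current Schedule 5 Registration is held. (b) is therefore removed.
Exception (c) fails — at least one employee is not a family member.
Exception (d) fails — there is no Category E Declaration in force.
Exception (e) is satisfied on its face — the baseline figure is 619, less than the 643 limit; the reportable unit count is 101, less than the 109 limit. But applying paragraphs (i)–(n): (i) operates against (e): a current Class 6 Notice is held. (j) would limit (i) — a current Standing Notice is held — but (k) sets (j) aside: (k) operates — the coverage ratio is 44%, below the 47% limit. (l), which would lift (k), is not triggered — no employee exceeds 30 hours/week. So (e) is unavailable.
No exception displaces § 9.2.

Yes — Rafael's café must carry workers'-compensation cover.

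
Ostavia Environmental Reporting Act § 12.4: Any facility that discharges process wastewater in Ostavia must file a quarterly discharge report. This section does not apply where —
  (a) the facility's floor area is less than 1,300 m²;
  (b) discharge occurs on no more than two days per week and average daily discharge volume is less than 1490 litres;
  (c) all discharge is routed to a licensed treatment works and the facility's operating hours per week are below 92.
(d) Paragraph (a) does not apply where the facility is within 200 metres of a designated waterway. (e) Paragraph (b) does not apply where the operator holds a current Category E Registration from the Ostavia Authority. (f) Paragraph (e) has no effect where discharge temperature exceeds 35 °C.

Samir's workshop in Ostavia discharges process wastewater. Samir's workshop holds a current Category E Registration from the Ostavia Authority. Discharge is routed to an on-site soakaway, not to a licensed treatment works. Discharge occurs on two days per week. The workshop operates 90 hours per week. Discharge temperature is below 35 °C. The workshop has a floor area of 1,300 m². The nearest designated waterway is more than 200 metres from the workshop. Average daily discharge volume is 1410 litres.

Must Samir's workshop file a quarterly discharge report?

Yes — Samir's workshop must file a quarterly discharge report.

Exception (a) fails — the facility's floor area is 1,300 m², not less than 1,300 m².
All of (b)'s requirements are met (discharge occurs on no more than two days per week; average daily discharge volume is 1410 litres, less than the 1490 litres limit). But applying paragraphs (e)–(f): (e) operates against (b): a current Category E Registration is held. (f), which would lift (e), is not triggered — discharge temperature is below 35 °C. Exception (b) does not apply.
Exception (c) requires that all discharge is routed to a licensed treatment works; but discharge is not routed to a licensed treatment works, so (c) is unavailable.
None of the exceptions is available; § 12.4 applies in full.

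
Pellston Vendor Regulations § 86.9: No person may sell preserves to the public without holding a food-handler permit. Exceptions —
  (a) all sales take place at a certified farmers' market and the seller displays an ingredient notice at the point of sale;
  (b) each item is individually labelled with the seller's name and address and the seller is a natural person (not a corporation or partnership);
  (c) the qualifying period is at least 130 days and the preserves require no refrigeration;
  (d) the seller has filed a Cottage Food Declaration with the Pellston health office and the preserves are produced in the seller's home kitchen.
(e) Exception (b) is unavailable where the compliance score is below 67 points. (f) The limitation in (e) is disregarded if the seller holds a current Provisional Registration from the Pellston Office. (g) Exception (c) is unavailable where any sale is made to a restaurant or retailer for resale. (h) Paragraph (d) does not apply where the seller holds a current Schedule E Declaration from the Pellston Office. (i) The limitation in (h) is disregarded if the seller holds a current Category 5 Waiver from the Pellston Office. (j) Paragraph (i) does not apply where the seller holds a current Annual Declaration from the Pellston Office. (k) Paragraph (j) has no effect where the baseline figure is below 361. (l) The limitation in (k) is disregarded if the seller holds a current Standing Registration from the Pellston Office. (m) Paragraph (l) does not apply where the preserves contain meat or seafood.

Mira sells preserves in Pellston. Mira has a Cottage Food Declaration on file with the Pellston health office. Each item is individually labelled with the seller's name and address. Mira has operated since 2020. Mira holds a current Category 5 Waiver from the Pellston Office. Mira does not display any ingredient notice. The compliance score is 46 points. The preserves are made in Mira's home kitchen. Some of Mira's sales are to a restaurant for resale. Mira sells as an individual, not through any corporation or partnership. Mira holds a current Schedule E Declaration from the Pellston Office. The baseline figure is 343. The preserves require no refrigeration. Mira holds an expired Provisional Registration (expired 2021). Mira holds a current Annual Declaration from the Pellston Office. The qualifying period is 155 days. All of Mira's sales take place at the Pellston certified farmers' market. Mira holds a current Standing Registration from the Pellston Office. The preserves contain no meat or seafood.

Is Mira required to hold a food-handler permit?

Yes — Mira must hold a food-handler permit.

Exception (a) does not apply: no ingredient notice is displayed.
Exception (b)'s conditions are all satisfied: items are individually labelled; the seller is a natural person. But: (e) operates — the compliance score is 46 points, below the 67 points limit. (f) is inapplicable (the Provisional Registration is not current), so (e) stands. (b) is therefore removed.
Exception (c): the qualifying period is 155 days, meeting the 130 days threshold; the preserves are shelf-stable — every condition holds. But applying paragraph (g): (g) operates against (c): some sales are to a restaurant for resale. So (c) is unavailable.
Exception (d)'s conditions are all satisfied: a Cottage Food Declaration is on file; the preserves are home-kitchen produced. Turning to paragraphs (h)–(m): (h) operates against (d): a current Schedule E Declaration is held. (i) would limit (h) — a current Category 5 Waiver is held — but (j) sets (i) aside: (j) operates against (i): a current Annual Declaration is held. (k) is triggered (the baseline figure is 343, below the 361 limit), but is itself disapplied by (l): (l) applies — a current Standing Registration is held. (m) is inapplicable (the preserves contain no meat or seafood), so (l) stands. Exception (d) does not apply.
No exception applies. The general rule governs.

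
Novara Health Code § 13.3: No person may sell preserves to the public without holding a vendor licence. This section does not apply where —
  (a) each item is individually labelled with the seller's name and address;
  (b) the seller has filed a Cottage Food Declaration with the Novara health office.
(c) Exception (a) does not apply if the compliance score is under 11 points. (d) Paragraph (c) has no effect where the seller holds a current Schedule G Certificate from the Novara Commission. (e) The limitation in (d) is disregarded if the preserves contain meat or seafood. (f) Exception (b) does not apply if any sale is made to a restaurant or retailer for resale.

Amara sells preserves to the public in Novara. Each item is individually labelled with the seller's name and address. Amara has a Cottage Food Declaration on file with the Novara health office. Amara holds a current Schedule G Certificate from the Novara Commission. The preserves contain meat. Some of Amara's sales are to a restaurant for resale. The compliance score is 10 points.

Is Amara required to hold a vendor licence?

Yes — Amara must hold a vendor licence.

All of (a)'s requirements are met (items are individually labelled). But applying paragraphs (c)–(e): (c) operates against (a): the compliance score is 10 points, under the 11 points limit. (d) would limit (c) — a current Schedule G Certificate is held — but (e) sets (d) aside: (e) applies — the preserves contain meat. (a) is therefore removed.
All of (b)'s requirements are met (a Cottage Food Declaration is on file). However, paragraph (f) must be considered: (f) applies — some sales are to a restaurant for resale. Exception (b) does not apply.
No exception displaces § 13.3.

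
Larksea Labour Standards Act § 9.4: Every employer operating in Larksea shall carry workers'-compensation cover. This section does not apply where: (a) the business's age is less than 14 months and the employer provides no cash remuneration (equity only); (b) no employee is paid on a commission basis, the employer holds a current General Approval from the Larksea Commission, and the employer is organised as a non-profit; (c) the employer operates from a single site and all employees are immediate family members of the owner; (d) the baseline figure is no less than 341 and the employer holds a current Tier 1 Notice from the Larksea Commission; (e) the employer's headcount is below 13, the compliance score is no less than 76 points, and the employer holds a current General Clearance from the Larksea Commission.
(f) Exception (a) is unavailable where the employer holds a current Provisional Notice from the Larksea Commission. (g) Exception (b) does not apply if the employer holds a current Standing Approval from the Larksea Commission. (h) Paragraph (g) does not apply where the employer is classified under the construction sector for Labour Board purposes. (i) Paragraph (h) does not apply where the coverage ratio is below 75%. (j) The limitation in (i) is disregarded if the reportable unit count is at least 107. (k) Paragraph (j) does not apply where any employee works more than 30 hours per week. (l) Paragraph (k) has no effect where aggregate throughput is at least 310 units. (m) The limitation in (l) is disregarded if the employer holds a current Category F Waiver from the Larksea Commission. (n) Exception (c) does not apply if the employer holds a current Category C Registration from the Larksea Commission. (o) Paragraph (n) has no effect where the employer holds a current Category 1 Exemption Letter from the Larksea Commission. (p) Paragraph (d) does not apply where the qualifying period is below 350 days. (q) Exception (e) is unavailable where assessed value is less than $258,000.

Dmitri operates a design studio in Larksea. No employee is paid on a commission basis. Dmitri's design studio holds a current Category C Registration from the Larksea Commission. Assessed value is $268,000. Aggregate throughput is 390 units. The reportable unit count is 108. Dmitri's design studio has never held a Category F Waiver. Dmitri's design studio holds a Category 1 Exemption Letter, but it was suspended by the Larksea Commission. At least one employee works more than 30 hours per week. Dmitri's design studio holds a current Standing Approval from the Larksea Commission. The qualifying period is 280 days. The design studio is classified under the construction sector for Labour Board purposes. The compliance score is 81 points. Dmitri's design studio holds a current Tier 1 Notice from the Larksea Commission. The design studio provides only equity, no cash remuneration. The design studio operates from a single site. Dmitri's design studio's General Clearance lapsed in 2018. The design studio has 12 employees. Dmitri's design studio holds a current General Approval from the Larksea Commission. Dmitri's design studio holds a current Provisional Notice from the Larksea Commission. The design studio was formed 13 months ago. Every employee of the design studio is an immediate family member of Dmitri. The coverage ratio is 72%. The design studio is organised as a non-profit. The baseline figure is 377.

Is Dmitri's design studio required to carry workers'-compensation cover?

No — exception (b) applies; Dmitri's design studio is not required to carry workers'-compensation cover.

Exception (a): the business's age is 13 months, less than the 14 months limit; remuneration is equity-only — every condition holds. Turning to paragraph (f): (f) is triggered — a current Provisional Notice is held. Exception (a) does not apply.
Exception (b) is satisfied on its face — no employee is paid on commission; a current General Approval is held; the employer is a non-profit. Applying paragraphs (g)–(m): (g) would limit (b) — a current Standing Approval is held — but (h) sets (g) aside: (h) operates against (g): the design studio is classified under the construction sector. (i) is triggered (the coverage ratio is 72%, below the 75% limit), but is displaced by (j): (j) is engaged — the reportable unit count is 108, meeting the 107 threshold. (k) would limit (j) — at least one employee exceeds 30 hours/week — but (l) sets (k) aside: (l) operates against (k): aggregate throughput is 390 units, meeting the 310 units threshold. (m) does not operate here (there is no Category F Waiver in force), so (l) stands. (b) remains available.
All of (c)'s requirements are met (the employer operates from a single site; every employee is an immediate family member). However, paragraphs (n)–(o) must be considered: (n) operates against (c): a current Category C Registration is held. (o) is inapplicable (there is no Category 1 Exemption Letter in force), so (n) stands. Exception (c) does not apply.
Exception (d)'s conditions are all satisfied: the baseline figure is 377, meeting the 341 threshold; a current Tier 1 Notice is held. But: (p) operates against (d): the qualifying period is 280 days, below the 350 days limit. So (d) is unavailable.
Exception (e) fails — no current General Clearance is held.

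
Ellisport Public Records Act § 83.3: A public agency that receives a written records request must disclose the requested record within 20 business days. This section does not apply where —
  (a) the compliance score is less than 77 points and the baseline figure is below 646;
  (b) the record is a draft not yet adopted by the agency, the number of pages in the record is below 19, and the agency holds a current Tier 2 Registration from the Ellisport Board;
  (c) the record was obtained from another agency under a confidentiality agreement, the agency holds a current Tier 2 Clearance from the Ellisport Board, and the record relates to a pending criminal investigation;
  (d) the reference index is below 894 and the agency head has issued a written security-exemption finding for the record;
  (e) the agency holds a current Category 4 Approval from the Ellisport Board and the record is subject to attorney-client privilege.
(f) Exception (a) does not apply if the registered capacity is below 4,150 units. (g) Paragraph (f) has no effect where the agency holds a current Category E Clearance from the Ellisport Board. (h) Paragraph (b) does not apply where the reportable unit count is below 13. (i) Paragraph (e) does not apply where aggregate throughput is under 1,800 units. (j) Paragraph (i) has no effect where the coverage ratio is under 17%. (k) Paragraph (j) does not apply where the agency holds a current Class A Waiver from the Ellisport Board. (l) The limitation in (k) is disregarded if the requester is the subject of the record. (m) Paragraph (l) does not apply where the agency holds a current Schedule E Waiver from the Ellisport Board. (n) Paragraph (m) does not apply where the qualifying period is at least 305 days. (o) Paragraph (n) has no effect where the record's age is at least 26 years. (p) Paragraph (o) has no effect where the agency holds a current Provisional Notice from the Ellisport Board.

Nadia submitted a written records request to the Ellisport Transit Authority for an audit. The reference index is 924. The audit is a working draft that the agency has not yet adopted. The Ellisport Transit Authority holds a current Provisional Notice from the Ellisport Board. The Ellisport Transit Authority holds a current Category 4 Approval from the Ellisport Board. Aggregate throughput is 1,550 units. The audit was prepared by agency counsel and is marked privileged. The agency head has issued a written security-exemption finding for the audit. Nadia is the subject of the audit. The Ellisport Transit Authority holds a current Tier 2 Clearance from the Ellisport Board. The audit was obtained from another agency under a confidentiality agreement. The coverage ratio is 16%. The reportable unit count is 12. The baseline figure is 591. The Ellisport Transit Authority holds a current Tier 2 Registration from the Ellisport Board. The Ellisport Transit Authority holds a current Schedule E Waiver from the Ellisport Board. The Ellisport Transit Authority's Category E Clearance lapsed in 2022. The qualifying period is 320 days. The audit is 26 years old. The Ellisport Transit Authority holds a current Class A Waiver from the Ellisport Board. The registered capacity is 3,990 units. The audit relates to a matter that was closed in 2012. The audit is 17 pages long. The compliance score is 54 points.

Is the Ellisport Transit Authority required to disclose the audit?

Exception (a): the compliance score is 54 points, less than the 77 points limit; the baseline figure is 591, below the 646 limit — every condition holds. But applying paragraphs (f)–(g): (f) operates against (a): the registered capacity is 3,990 units, below the 4,150 units limit. (g), which would lift (f), is not engaged — the Category E Clearance is not current. Exception (a) does not apply.
All of (b)'s requirements are met (the audit is an unadopted draft; the number of pages in the record is 17, below the 19 limit; a current Tier 2 Registration is held). But: (h) operates — the reportable unit count is 12, below the 13 limit. So (b) is unavailable.
Exception (c) does not apply: the audit relates to a closed matter.
Exception (d) requires that the reference index is below 894; but the reference index is 924, not below 894, so (d) is unavailable.
Exception (e) is satisfied on its face — a current Category 4 Approval is held; the audit is privileged. As to paragraphs (i)–(p): (i) would limit (e) — aggregate throughput is 1,550 units, under the 1,800 units limit — but (j) sets (i) aside: (j) is triggered — the coverage ratio is 16%, under the 17% limit. (k) would limit (j) — a current Class A Waiver is held — but (l) sets (k) aside: (l) operates against (k): Nadia is the subject of the audit. (m) would limit (l) — a current Schedule E Waiver is held — but (n) sets (m) aside: (n) applies — the qualifying period is 320 days, meeting the 305 days threshold. (o) applies (the record's age is 26 years, meeting the 26 years threshold), but yields to (p): (p) operates against (o): a current Provisional Notice is held. Exception (e) stands.

No — exception (e) applies; the Ellisport Transit Authority is not required to disclose the audit.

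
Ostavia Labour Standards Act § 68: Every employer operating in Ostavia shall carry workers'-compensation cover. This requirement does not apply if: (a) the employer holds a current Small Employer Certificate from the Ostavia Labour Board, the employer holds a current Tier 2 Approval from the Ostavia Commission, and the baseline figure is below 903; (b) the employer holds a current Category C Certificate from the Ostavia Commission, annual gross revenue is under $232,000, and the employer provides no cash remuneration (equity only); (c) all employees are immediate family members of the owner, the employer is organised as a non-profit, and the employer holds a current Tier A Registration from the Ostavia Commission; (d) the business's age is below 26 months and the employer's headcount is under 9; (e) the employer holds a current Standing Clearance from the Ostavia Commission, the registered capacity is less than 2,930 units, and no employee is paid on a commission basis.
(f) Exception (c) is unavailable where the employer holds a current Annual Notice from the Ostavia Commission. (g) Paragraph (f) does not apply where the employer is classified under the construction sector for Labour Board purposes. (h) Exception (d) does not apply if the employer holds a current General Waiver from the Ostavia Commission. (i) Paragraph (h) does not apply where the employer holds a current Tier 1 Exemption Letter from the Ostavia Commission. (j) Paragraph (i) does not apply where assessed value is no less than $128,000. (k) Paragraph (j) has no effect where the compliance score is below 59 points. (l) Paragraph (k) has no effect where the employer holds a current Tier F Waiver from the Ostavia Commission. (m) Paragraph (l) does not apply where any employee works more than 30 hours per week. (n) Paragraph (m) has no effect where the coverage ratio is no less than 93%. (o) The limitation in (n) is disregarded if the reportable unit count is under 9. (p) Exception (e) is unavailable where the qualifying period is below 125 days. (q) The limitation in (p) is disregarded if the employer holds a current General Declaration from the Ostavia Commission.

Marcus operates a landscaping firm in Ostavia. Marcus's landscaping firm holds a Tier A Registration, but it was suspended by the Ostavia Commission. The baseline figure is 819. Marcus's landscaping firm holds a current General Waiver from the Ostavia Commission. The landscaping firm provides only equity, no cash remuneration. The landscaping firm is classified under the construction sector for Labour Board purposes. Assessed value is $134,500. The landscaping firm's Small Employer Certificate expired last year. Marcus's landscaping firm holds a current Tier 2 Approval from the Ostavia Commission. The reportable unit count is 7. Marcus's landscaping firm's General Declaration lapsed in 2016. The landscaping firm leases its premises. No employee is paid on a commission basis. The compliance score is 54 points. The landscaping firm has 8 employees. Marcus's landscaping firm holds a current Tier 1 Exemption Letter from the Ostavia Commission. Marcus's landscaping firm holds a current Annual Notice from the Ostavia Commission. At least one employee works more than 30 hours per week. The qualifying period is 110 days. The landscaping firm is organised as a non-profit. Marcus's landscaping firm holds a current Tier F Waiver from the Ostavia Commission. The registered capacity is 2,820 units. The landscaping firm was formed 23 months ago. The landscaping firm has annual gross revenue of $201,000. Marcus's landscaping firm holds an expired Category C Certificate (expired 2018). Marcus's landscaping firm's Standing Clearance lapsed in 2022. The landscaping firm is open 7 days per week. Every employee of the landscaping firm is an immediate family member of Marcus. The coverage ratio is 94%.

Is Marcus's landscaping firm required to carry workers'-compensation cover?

Exception (a) fails — the Small Employer Certificate has expired.
Exception (b) requires that the employer holds a current Category C Certificate from the Ostavia Commission; but the Category C Certificate is not current, so (b) is unavailable.
Exception (c) requires that the employer holds a current Tier A Registration from the Ostavia Commission; but there is no Tier A Registration in force, so (c) is unavailable.
All of (d)'s requirements are met (the business's age is 23 months, below the 26 months limit; the employer's headcount is 8, under the 9 limit). Applying paragraphs (h)–(o): (h) is triggered (a current General Waiver is held), but yields to (i): (i) operates against (h): a current Tier 1 Exemption Letter is held. (j) is engaged (assessed value is $134,500, meeting the $128,000 threshold), but is itself disapplied by (k): (k) operates against (j): the compliance score is 54 points, below the 59 points limit. (l) is triggered (a current Tier F Waiver is held), but is overridden by (m): (m) is triggered — at least one employee exceeds 30 hours/week. (n) would limit (m) — the coverage ratio is 94%, meeting the 93% threshold — but (o) sets (n) aside: (o) is engaged — the reportable unit count is 7, under the 9 limit. (d) remains available.
Exception (e) does not apply: the Standing Clearance is not current.

No — exception (d) applies; Marcus's landscaping firm is not required to carry workers'-compensation cover.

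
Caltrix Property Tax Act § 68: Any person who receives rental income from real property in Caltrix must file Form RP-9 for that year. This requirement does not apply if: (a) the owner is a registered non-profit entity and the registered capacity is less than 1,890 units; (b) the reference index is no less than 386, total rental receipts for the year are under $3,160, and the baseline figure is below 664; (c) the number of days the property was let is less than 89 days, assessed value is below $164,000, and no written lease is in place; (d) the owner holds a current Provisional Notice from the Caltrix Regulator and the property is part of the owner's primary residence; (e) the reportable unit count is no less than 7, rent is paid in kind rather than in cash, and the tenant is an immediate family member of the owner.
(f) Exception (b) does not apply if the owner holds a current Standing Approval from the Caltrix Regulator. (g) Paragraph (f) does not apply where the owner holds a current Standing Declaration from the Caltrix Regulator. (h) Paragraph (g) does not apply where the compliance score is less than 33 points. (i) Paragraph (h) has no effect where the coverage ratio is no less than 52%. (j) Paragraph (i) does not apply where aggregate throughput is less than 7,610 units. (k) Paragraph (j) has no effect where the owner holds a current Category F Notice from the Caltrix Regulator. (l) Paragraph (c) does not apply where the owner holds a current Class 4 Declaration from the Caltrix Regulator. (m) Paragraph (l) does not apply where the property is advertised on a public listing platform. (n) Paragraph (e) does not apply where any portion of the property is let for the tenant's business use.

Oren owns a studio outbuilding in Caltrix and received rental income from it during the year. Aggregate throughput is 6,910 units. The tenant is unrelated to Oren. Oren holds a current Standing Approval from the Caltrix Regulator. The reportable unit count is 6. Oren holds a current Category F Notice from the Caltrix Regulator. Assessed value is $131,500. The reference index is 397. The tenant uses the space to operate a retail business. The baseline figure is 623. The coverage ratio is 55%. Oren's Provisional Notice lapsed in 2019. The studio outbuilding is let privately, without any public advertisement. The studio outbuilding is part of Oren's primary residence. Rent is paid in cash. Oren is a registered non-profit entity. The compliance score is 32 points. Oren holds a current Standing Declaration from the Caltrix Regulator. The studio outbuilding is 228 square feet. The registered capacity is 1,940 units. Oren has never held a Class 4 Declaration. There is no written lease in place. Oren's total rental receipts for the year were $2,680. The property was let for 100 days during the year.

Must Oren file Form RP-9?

Exception (a) requires that the registered capacity is less than 1,890 units; but the registered capacity is 1,940 units, not less than 1,890 units, so (a) is unavailable.
Exception (b) is satisfied on its face — the reference index is 397, meeting the 386 threshold; total rental receipts for the year are $2,680, under the $3,160 limit; the baseline figure is 623, below the 664 limit. Applying paragraphs (f)–(k): (f) applies (a current Standing Approval is held), but is set aside by (g): (g) operates against (f): a current Standing Declaration is held. (h) would limit (g) — the compliance score is 32 points, less than the 33 points limit — but (i) sets (h) aside: (i) operates against (h): the coverage ratio is 55%, meeting the 52% threshold. (j) operates (aggregate throughput is 6,910 units, less than the 7,610 units limit), but is set aside by (k): (k) operates — a current Category F Notice is held. Exception (b) stands.
Exception (c) requires that the number of days the property was let is less than 89 days; but the number of days the property was let is 100 days, not less than 89 days, so (c) is unavailable.
Exception (d) does not apply: no current Provisional Notice is held.
Exception (e) requires that the reportable unit count is no less than 7; but the reportable unit count is 6, short of 7, so (e) is unavailable.

No — exception (b) applies; Oren is not required to file Form RP-9.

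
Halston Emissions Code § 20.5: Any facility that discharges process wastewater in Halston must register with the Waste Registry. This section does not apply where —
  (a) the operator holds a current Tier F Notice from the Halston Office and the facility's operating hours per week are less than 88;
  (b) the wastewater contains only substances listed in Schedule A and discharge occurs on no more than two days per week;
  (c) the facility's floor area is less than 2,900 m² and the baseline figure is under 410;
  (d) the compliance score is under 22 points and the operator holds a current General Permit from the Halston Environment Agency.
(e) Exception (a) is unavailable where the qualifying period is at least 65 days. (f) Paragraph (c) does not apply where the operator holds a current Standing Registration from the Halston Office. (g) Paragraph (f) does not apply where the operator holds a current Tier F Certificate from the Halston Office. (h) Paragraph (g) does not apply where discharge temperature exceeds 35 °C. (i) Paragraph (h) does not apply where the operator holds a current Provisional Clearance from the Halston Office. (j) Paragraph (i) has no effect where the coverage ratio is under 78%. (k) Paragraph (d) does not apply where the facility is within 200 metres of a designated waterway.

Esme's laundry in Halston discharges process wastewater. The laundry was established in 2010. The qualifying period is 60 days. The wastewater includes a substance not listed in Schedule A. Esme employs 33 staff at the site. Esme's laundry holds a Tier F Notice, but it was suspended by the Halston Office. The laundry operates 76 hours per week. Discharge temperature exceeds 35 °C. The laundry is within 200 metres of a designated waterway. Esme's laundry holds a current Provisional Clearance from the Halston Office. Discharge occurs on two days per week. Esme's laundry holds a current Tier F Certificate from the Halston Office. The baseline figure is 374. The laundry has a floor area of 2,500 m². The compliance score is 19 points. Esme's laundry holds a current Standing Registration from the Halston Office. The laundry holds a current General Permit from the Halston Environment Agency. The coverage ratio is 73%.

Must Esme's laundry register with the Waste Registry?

Exception (a) requires that the operator holds a current Tier F Notice from the Halston Office; but the Tier F Notice is not current, so (a) is unavailable.
Exception (b) requires that the wastewater contains only substances listed in Schedule A; but the wastewater includes a non-Schedule-A substance, so (b) is unavailable.
Exception (c): the facility's floor area is 2,500 m², less than the 2,900 m² limit; the baseline figure is 374, under the 410 limit — every condition holds. Turning to paragraphs (f)–(j): (f) operates against (c): a current Standing Registration is held. (g) would limit (f) — a current Tier F Certificate is held — but (h) sets (g) aside: (h) operates against (g): discharge temperature exceeds 35 °C. (i) is engaged (a current Provisional Clearance is held), but is itself disapplied by (j): (j) applies — the coverage ratio is 73%, under the 78% limit. So (c) is unavailable.
Exception (d): the compliance score is 19 points, under the 22 points limit; a current General Permit is held — every condition holds. Turning to paragraph (k): (k) is triggered — the laundry is within 200 m of a designated waterway. (d) is therefore removed.
No exception applies. The general rule governs.

Yes — Esme's laundry must register with the Waste Registry.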